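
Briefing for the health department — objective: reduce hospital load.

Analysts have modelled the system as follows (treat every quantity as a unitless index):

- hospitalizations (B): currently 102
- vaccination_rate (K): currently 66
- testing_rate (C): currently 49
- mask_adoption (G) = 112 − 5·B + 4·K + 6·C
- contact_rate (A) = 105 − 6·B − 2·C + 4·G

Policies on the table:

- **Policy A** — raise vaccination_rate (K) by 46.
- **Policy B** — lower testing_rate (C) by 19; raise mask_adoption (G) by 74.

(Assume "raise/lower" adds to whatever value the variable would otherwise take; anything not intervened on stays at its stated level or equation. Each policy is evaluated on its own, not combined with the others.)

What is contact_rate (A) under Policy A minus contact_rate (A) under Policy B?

858

Policy A (K + 46):
  B = 102
  K = 66 + 46 = 112
  C = 49
  G = 112 − 5·102 + 4·112 + 6·49 = 344
  A = 105 − 6·102 − 2·49 + 4·344 = 771
Policy B (C − 19, G + 74):
  B = 102
  K = 66
  C = 49 − 19 = 30
  G = 112 − 5·102 + 4·66 + 6·30 (+74 from intervention) = 120
  A = 105 − 6·102 − 2·30 + 4·120 = -87
A: 771 − (-87) = 858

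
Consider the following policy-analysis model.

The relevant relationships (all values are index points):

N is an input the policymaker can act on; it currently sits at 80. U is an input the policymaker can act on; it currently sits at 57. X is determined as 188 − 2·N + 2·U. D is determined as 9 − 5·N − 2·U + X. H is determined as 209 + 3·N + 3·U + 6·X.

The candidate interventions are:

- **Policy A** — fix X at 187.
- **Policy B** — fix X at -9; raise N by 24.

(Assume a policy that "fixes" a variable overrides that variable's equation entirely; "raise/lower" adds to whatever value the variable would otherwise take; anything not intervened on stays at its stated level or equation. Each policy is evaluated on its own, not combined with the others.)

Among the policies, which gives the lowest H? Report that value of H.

638

Policy A (X := 187):
  N = 80
  U = 57
  X = 187
  H = 209 + 3·80 + 3·57 + 6·187 = 1742
Policy B (X := -9, N + 24):
  N = 80 + 24 = 104
  U = 57
  X = -9
  H = 209 + 3·104 + 3·57 + 6·(-9) = 638
Comparing — Policy A: H=1742, Policy B: H=638. Lowest is 638 (Policy B).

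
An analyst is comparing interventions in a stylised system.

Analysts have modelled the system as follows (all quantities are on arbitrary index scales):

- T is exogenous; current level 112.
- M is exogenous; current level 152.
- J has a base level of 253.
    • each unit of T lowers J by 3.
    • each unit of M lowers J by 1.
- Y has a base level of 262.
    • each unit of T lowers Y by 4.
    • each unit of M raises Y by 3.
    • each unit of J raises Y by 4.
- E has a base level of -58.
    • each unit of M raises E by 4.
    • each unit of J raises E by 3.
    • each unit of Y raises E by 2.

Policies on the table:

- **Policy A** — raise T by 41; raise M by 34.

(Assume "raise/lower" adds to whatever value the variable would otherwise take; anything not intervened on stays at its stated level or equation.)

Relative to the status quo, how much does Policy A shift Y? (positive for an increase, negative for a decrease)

Baseline:
  T = 112
  M = 152
  J = 253 − 3·112 − 152 = -235
  Y = 262 − 4·112 + 3·152 + 4·(-235) = -670
Policy A (T + 41, M + 34):
  T = 112 + 41 = 153
  M = 152 + 34 = 186
  J = 253 − 3·153 − 186 = -392
  Y = 262 − 4·153 + 3·186 + 4·(-392) = -1360
Change in Y: -1360 − (-670) = -690

-690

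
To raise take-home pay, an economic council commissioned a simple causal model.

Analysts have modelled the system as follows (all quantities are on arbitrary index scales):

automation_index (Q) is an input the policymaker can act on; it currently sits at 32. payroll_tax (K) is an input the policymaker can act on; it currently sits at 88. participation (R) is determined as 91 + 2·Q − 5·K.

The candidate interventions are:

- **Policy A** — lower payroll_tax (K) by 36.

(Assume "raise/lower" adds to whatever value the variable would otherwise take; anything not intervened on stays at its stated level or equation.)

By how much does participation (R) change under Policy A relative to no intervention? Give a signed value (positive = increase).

180

Baseline:
  Q = 32
  K = 88
  R = 91 + 2·32 − 5·88 = -285
Policy A (K − 36):
  Q = 32
  K = 88 − 36 = 52
  R = 91 + 2·32 − 5·52 = -105
Change in R: -105 − (-285) = 180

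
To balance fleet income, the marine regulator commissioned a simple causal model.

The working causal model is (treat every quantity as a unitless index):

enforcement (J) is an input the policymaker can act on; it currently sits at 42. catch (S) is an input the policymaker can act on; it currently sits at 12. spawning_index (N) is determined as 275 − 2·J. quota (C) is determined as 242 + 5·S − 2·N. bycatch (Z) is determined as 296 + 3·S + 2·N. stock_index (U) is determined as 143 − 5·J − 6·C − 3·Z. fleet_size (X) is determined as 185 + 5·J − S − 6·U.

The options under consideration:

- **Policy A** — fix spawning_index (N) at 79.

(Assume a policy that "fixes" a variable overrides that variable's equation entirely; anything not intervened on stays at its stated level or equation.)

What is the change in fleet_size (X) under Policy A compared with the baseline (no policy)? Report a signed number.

Baseline:
  J = 42
  S = 12
  N = 275 − 2·42 = 191
  C = 242 + 5·12 − 2·191 = -80
  Z = 296 + 3·12 + 2·191 = 714
  U = 143 − 5·42 − 6·(-80) − 3·714 = -1729
  X = 185 + 5·42 − 12 − 6·(-1729) = 10757
Policy A (N := 79):
  J = 42
  S = 12
  N = 79
  C = 242 + 5·12 − 2·79 = 144
  Z = 296 + 3·12 + 2·79 = 490
  U = 143 − 5·42 − 6·144 − 3·490 = -2401
  X = 185 + 5·42 − 12 − 6·(-2401) = 14789
Change in X: 14789 − 10757 = 4032

4032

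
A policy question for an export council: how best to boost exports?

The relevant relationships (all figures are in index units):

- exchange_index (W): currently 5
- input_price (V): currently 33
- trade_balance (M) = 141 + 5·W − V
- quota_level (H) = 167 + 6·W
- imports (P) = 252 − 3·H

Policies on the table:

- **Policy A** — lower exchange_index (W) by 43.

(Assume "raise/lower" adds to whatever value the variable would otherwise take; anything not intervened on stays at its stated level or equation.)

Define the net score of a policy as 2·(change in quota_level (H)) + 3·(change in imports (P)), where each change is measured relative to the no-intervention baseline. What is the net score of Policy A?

1806

Baseline:
  W = 5
  H = 167 + 6·5 = 197
  P = 252 − 3·197 = -339
Policy A (W − 43):
  W = 5 − 43 = -38
  H = 167 + 6·(-38) = -61
  P = 252 − 3·(-61) = 435
ΔH = -61 − 197 = -258; ΔP = 435 − (-339) = 774
Score = 2·(-258) + 3·774 = 1806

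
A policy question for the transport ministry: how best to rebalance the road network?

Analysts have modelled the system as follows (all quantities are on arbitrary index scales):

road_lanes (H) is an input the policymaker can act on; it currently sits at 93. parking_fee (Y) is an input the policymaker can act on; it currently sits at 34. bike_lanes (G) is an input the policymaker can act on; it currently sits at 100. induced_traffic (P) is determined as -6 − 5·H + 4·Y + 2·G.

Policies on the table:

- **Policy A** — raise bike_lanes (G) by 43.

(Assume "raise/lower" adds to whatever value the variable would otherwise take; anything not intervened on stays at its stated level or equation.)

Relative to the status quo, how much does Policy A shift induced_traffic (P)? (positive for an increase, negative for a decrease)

86

Baseline:
  H = 93
  Y = 34
  G = 100
  P = -6 − 5·93 + 4·34 + 2·100 = -135
Policy A (G + 43):
  H = 93
  Y = 34
  G = 100 + 43 = 143
  P = -6 − 5·93 + 4·34 + 2·143 = -49
Change in P: -49 − (-135) = 86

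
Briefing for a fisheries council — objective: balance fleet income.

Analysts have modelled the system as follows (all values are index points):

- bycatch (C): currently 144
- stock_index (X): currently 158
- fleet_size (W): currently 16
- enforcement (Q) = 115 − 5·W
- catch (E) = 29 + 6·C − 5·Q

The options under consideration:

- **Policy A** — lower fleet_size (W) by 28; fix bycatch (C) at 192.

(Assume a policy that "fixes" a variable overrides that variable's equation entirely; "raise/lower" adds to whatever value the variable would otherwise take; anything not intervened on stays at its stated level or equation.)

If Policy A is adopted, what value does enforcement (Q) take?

Policy A (W − 28, C := 192):
  W = 16 − 28 = -12
  Q = 115 − 5·(-12) = 175

175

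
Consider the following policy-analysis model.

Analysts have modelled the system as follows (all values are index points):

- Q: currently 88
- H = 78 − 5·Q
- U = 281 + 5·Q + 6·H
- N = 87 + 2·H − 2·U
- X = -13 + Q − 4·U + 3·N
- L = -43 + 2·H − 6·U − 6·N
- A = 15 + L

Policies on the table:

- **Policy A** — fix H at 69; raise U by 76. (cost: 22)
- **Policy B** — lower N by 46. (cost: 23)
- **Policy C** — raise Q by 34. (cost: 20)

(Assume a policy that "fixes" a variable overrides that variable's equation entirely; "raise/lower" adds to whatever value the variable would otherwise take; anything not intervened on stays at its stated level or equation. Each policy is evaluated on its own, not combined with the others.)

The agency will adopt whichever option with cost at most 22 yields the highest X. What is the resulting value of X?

20188

Policy A (H := 69, U + 76):
  Q = 88
  H = 69
  U = 281 + 5·88 + 6·69 (+76 from intervention) = 1211
  N = 87 + 2·69 − 2·1211 = -2197
  X = -13 + 88 − 4·1211 + 3·(-2197) = -11360
Policy C (Q + 34):
  Q = 88 + 34 = 122
  H = 78 − 5·122 = -532
  U = 281 + 5·122 + 6·(-532) = -2301
  N = 87 + 2·(-532) − 2·(-2301) = 3625
  X = -13 + 122 − 4·(-2301) + 3·3625 = 20188
Comparing — Policy A: X=-11360, Policy C: X=20188. Highest is 20188 (Policy C).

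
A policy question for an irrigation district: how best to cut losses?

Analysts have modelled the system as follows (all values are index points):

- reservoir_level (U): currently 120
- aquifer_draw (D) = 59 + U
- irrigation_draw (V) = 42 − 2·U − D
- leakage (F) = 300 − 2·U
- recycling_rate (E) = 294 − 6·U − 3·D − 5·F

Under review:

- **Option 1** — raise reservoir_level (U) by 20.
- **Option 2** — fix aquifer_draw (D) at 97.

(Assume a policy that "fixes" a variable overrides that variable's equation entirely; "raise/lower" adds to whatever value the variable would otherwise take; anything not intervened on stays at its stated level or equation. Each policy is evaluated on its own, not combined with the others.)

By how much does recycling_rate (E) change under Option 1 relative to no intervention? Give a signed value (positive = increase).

20

Baseline:
  U = 120
  D = 59 + 120 = 179
  F = 300 − 2·120 = 60
  E = 294 − 6·120 − 3·179 − 5·60 = -1263
Option 1 (U + 20):
  U = 120 + 20 = 140
  D = 59 + 140 = 199
  F = 300 − 2·140 = 20
  E = 294 − 6·140 − 3·199 − 5·20 = -1243
Change in E: -1243 − (-1263) = 20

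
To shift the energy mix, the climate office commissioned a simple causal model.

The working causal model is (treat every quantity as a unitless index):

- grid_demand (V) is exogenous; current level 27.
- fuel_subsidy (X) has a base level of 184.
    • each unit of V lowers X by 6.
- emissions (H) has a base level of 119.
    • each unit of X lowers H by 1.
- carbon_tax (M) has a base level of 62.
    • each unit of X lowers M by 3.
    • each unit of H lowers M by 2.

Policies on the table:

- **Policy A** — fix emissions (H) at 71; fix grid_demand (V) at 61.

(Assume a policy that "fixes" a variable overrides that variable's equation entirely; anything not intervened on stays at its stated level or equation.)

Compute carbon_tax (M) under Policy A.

Policy A (H := 71, V := 61):
  V = 61
  X = 184 − 6·61 = -182
  H = 71
  M = 62 − 3·(-182) − 2·71 = 466

466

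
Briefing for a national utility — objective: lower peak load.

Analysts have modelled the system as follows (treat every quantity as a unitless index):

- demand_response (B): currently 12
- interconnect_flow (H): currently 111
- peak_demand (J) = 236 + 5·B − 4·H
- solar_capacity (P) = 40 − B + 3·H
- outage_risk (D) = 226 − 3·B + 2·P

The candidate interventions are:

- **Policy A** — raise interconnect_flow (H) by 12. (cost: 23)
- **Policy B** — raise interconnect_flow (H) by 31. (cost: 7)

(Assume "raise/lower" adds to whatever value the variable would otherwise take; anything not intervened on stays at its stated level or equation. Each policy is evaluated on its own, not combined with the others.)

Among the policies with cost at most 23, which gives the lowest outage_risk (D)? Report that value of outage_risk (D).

984

Policy A (H + 12):
  B = 12
  H = 111 + 12 = 123
  P = 40 − 12 + 3·123 = 397
  D = 226 − 3·12 + 2·397 = 984
Policy B (H + 31):
  B = 12
  H = 111 + 31 = 142
  P = 40 − 12 + 3·142 = 454
  D = 226 − 3·12 + 2·454 = 1098
Comparing — Policy A: D=984, Policy B: D=1098. Lowest is 984 (Policy A).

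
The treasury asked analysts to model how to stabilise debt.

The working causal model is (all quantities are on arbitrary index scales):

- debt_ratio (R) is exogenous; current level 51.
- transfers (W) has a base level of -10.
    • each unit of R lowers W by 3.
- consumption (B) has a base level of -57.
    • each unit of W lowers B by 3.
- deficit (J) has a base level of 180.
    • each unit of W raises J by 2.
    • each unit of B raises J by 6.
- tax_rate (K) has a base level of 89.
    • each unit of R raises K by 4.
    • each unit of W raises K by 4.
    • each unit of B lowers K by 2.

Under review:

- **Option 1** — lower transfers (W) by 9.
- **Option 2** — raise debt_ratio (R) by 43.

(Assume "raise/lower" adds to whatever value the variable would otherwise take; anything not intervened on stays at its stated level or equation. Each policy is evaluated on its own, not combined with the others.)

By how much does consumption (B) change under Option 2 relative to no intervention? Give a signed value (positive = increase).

Baseline:
  R = 51
  W = -10 − 3·51 = -163
  B = -57 − 3·(-163) = 432
Option 2 (R + 43):
  R = 51 + 43 = 94
  W = -10 − 3·94 = -292
  B = -57 − 3·(-292) = 819
Change in B: 819 − 432 = 387

387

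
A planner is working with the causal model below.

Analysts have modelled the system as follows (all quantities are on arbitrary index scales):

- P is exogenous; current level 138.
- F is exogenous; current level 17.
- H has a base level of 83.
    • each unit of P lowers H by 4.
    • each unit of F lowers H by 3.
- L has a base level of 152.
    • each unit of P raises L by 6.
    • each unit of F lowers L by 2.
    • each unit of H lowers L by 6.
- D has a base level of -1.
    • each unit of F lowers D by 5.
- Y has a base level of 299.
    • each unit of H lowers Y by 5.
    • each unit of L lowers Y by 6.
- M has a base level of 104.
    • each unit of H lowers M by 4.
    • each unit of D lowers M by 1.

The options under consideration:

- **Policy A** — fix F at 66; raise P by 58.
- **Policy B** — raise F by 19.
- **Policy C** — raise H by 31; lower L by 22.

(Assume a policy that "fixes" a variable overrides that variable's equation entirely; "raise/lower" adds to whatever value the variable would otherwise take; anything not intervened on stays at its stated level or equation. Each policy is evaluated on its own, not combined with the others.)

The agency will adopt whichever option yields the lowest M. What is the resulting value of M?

2146

Policy A (F := 66, P + 58):
  P = 138 + 58 = 196
  F = 66
  H = 83 − 4·196 − 3·66 = -899
  D = -1 − 5·66 = -331
  M = 104 − 4·(-899) − (-331) = 4031
Policy B (F + 19):
  P = 138
  F = 17 + 19 = 36
  H = 83 − 4·138 − 3·36 = -577
  D = -1 − 5·36 = -181
  M = 104 − 4·(-577) − (-181) = 2593
Policy C (H + 31, L − 22):
  P = 138
  F = 17
  H = 83 − 4·138 − 3·17 (+31 from intervention) = -489
  D = -1 − 5·17 = -86
  M = 104 − 4·(-489) − (-86) = 2146
Comparing — Policy A: M=4031, Policy B: M=2593, Policy C: M=2146. Lowest is 2146 (Policy C).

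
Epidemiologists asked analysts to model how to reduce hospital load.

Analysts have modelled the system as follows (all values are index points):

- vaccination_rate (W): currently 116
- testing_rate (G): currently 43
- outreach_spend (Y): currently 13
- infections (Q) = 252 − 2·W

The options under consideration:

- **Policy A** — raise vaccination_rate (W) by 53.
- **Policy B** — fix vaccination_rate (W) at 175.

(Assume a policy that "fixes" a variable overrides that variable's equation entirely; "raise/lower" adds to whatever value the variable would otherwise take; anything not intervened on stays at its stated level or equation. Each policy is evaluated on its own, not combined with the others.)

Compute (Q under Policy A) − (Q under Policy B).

Policy A (W + 53):
  W = 116 + 53 = 169
  Q = 252 − 2·169 = -86
Policy B (W := 175):
  W = 175
  Q = 252 − 2·175 = -98
Q: -86 − (-98) = 12

12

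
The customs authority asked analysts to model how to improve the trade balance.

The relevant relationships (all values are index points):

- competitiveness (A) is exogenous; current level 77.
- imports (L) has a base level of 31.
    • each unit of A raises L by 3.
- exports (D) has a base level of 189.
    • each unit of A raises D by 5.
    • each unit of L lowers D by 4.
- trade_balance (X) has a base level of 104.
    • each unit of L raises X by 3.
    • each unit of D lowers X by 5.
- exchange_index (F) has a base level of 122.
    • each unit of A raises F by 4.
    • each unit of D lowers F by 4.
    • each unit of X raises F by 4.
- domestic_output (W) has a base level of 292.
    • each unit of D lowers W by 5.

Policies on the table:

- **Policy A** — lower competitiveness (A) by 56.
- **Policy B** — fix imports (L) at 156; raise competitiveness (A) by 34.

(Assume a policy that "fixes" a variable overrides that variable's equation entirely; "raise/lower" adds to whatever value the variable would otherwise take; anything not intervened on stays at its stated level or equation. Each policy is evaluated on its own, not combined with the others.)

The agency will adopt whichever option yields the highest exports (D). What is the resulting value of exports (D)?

120

Policy A (A − 56):
  A = 77 − 56 = 21
  L = 31 + 3·21 = 94
  D = 189 + 5·21 − 4·94 = -82
Policy B (L := 156, A + 34):
  A = 77 + 34 = 111
  L = 156
  D = 189 + 5·111 − 4·156 = 120
Comparing — Policy A: D=-82, Policy B: D=120. Highest is 120 (Policy B).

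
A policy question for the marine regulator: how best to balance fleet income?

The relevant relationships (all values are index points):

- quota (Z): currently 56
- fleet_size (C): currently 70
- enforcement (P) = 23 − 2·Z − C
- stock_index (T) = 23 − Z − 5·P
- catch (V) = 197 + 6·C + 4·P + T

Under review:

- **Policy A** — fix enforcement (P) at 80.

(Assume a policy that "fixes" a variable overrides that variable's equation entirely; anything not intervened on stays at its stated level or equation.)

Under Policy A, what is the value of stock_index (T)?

Policy A (P := 80):
  Z = 56
  C = 70
  P = 80
  T = 23 − 56 − 5·80 = -433

-433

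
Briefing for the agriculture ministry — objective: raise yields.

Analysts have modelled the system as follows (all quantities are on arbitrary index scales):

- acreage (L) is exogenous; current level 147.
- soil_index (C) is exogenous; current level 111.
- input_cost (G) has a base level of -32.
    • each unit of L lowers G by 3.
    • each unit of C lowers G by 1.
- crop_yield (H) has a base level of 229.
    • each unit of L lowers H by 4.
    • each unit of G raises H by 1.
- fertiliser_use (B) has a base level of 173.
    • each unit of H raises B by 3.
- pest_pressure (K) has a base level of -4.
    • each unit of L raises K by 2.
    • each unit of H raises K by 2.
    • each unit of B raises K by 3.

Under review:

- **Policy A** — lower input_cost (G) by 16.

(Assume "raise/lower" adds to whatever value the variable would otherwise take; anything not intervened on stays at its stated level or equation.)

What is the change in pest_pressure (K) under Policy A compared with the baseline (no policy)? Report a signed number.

-176

Baseline:
  L = 147
  C = 111
  G = -32 − 3·147 − 111 = -584
  H = 229 − 4·147 + (-584) = -943
  B = 173 + 3·(-943) = -2656
  K = -4 + 2·147 + 2·(-943) + 3·(-2656) = -9564
Policy A (G − 16):
  L = 147
  C = 111
  G = -32 − 3·147 − 111 (−16 from intervention) = -600
  H = 229 − 4·147 + (-600) = -959
  B = 173 + 3·(-959) = -2704
  K = -4 + 2·147 + 2·(-959) + 3·(-2704) = -9740
Change in K: -9740 − (-9564) = -176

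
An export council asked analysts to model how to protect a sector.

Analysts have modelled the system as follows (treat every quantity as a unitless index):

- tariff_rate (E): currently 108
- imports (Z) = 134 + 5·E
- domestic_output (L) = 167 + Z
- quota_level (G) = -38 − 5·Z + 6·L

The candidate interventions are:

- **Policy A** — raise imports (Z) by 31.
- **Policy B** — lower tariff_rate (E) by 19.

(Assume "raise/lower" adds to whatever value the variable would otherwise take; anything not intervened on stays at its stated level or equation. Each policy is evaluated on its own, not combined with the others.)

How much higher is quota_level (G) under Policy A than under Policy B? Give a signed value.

Policy A (Z + 31):
  E = 108
  Z = 134 + 5·108 (+31 from intervention) = 705
  L = 167 + 705 = 872
  G = -38 − 5·705 + 6·872 = 1669
Policy B (E − 19):
  E = 108 − 19 = 89
  Z = 134 + 5·89 = 579
  L = 167 + 579 = 746
  G = -38 − 5·579 + 6·746 = 1543
G: 1669 − 1543 = 126

126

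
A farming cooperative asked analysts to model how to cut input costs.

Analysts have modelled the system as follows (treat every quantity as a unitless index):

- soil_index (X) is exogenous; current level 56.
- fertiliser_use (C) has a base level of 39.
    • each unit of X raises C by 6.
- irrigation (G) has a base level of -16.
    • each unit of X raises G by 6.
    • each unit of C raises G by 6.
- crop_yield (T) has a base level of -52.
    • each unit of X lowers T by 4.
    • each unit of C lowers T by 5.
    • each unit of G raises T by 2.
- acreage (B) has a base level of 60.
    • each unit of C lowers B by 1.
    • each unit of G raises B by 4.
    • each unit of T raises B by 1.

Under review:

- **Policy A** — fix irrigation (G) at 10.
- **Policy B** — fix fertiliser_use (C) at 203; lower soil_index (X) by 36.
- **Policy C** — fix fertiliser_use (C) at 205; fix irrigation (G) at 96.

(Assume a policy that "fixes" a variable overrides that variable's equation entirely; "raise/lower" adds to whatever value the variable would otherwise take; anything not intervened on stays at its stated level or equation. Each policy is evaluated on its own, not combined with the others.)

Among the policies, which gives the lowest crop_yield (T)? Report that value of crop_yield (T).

-2131

Policy A (G := 10):
  X = 56
  C = 39 + 6·56 = 375
  G = 10
  T = -52 − 4·56 − 5·375 + 2·10 = -2131
Policy B (C := 203, X − 36):
  X = 56 − 36 = 20
  C = 203
  G = -16 + 6·20 + 6·203 = 1322
  T = -52 − 4·20 − 5·203 + 2·1322 = 1497
Policy C (C := 205, G := 96):
  X = 56
  C = 205
  G = 96
  T = -52 − 4·56 − 5·205 + 2·96 = -1109
Comparing — Policy A: T=-2131, Policy B: T=1497, Policy C: T=-1109. Lowest is -2131 (Policy A).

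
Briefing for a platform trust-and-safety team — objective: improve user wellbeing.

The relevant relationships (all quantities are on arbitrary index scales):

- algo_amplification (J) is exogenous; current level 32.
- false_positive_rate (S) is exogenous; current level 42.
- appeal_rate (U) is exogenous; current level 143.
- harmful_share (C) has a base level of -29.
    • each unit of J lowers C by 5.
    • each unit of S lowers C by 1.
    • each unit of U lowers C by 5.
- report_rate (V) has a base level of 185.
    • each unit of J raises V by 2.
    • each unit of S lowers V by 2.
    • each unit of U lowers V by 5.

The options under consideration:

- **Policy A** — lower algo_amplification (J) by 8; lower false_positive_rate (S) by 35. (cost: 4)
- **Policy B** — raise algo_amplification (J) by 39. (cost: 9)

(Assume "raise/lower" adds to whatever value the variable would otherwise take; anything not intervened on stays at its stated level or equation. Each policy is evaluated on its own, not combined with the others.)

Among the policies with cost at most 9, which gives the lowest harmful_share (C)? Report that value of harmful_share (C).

Policy A (J − 8, S − 35):
  J = 32 − 8 = 24
  S = 42 − 35 = 7
  U = 143
  C = -29 − 5·24 − 7 − 5·143 = -871
Policy B (J + 39):
  J = 32 + 39 = 71
  S = 42
  U = 143
  C = -29 − 5·71 − 42 − 5·143 = -1141
Comparing — Policy A: C=-871, Policy B: C=-1141. Lowest is -1141 (Policy B).

-1141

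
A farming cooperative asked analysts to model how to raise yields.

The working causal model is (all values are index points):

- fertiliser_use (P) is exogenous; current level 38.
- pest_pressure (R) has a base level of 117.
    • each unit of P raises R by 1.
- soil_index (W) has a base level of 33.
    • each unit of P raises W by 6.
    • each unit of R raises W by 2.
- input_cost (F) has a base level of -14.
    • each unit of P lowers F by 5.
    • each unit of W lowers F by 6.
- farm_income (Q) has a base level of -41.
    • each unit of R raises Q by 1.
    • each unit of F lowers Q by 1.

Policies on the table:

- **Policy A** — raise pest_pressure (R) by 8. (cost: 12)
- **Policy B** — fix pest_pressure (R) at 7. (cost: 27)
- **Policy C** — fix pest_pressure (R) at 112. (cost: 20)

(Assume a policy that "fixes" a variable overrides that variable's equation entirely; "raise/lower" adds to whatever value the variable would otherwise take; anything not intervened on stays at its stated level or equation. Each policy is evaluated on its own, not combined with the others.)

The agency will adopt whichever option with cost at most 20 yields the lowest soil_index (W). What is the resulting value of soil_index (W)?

485

Policy A (R + 8):
  P = 38
  R = 117 + 38 (+8 from intervention) = 163
  W = 33 + 6·38 + 2·163 = 587
Policy C (R := 112):
  P = 38
  R = 112
  W = 33 + 6·38 + 2·112 = 485
Comparing — Policy A: W=587, Policy C: W=485. Lowest is 485 (Policy C).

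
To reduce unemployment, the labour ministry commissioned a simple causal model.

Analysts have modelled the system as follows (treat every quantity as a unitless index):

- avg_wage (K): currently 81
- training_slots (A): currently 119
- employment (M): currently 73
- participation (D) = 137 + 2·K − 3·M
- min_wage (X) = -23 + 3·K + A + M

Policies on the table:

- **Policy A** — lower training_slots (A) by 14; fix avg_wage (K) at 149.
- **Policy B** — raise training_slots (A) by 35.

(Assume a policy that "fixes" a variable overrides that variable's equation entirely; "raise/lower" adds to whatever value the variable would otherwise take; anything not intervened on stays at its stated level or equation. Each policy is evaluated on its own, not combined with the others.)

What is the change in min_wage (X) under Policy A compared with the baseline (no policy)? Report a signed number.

190

Baseline:
  K = 81
  A = 119
  M = 73
  X = -23 + 3·81 + 119 + 73 = 412
Policy A (A − 14, K := 149):
  K = 149
  A = 119 − 14 = 105
  M = 73
  X = -23 + 3·149 + 105 + 73 = 602
Change in X: 602 − 412 = 190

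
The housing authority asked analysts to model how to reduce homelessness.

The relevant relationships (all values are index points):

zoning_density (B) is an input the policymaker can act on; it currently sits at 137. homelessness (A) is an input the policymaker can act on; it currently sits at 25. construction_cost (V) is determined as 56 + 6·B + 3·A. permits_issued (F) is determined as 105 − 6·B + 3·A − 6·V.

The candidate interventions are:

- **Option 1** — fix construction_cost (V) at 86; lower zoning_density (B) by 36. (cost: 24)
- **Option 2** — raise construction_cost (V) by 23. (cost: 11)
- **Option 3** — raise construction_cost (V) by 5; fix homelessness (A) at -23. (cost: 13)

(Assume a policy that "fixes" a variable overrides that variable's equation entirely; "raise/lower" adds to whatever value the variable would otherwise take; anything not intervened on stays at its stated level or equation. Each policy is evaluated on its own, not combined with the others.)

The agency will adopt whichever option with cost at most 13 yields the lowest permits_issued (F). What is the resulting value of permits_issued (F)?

-6498

Option 2 (V + 23):
  B = 137
  A = 25
  V = 56 + 6·137 + 3·25 (+23 from intervention) = 976
  F = 105 − 6·137 + 3·25 − 6·976 = -6498
Option 3 (V + 5, A := -23):
  B = 137
  A = -23
  V = 56 + 6·137 + 3·(-23) (+5 from intervention) = 814
  F = 105 − 6·137 + 3·(-23) − 6·814 = -5670
Comparing — Option 2: F=-6498, Option 3: F=-5670. Lowest is -6498 (Option 2).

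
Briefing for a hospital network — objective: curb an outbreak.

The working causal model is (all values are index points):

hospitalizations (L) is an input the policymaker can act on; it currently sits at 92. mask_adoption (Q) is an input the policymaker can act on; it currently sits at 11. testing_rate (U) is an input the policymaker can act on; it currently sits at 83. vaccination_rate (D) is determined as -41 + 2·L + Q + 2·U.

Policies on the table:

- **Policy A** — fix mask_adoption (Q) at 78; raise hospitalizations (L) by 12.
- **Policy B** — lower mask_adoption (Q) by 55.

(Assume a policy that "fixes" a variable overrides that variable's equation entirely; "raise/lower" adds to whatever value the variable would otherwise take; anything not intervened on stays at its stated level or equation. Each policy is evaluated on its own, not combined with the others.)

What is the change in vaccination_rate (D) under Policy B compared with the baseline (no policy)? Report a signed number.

Baseline:
  L = 92
  Q = 11
  U = 83
  D = -41 + 2·92 + 11 + 2·83 = 320
Policy B (Q − 55):
  L = 92
  Q = 11 − 55 = -44
  U = 83
  D = -41 + 2·92 + (-44) + 2·83 = 265
Change in D: 265 − 320 = -55

-55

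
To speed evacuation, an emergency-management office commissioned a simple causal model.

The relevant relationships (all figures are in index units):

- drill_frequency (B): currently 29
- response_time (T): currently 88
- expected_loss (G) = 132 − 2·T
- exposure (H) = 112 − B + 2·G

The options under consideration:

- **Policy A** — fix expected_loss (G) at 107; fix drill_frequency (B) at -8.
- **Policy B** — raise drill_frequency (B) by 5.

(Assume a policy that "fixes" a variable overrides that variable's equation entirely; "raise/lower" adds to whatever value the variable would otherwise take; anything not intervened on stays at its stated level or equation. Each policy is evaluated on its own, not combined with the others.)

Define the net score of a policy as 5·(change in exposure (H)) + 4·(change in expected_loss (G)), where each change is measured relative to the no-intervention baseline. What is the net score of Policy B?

Baseline:
  B = 29
  T = 88
  G = 132 − 2·88 = -44
  H = 112 − 29 + 2·(-44) = -5
Policy B (B + 5):
  B = 29 + 5 = 34
  T = 88
  G = 132 − 2·88 = -44
  H = 112 − 34 + 2·(-44) = -10
ΔH = -10 − (-5) = -5; ΔG = -44 − (-44) = 0
Score = 5·(-5) + 4·0 = -25

-25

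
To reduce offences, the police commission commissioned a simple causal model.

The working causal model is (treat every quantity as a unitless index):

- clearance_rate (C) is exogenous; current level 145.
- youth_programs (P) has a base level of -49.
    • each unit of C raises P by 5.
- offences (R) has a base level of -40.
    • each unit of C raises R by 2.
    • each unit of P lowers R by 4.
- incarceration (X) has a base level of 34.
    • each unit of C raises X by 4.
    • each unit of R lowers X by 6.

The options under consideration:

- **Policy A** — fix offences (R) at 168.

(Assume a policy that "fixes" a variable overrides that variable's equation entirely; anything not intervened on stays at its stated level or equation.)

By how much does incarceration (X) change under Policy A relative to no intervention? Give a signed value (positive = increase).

-15732

Baseline:
  C = 145
  P = -49 + 5·145 = 676
  R = -40 + 2·145 − 4·676 = -2454
  X = 34 + 4·145 − 6·(-2454) = 15338
Policy A (R := 168):
  C = 145
  P = -49 + 5·145 = 676
  R = 168
  X = 34 + 4·145 − 6·168 = -394
Change in X: -394 − 15338 = -15732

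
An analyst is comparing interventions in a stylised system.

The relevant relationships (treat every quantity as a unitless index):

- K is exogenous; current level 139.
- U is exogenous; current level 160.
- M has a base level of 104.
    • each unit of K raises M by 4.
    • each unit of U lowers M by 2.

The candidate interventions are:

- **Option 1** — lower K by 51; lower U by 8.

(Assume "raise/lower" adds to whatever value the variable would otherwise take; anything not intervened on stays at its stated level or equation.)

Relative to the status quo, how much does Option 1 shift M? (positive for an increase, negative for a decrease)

-188

Baseline:
  K = 139
  U = 160
  M = 104 + 4·139 − 2·160 = 340
Option 1 (K − 51, U − 8):
  K = 139 − 51 = 88
  U = 160 − 8 = 152
  M = 104 + 4·88 − 2·152 = 152
Change in M: 152 − 340 = -188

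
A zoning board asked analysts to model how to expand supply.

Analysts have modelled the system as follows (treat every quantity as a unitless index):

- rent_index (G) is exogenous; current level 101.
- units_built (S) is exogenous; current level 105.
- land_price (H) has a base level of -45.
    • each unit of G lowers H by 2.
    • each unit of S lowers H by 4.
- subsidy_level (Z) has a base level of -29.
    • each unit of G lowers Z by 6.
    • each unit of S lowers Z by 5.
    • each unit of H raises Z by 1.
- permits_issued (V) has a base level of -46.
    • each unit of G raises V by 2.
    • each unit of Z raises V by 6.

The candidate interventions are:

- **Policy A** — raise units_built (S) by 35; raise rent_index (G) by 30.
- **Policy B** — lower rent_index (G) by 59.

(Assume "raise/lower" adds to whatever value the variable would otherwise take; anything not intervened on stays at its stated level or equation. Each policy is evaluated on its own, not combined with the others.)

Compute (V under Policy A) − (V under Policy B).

-5984

Policy A (S + 35, G + 30):
  G = 101 + 30 = 131
  S = 105 + 35 = 140
  H = -45 − 2·131 − 4·140 = -867
  Z = -29 − 6·131 − 5·140 + (-867) = -2382
  V = -46 + 2·131 + 6·(-2382) = -14076
Policy B (G − 59):
  G = 101 − 59 = 42
  S = 105
  H = -45 − 2·42 − 4·105 = -549
  Z = -29 − 6·42 − 5·105 + (-549) = -1355
  V = -46 + 2·42 + 6·(-1355) = -8092
V: -14076 − (-8092) = -5984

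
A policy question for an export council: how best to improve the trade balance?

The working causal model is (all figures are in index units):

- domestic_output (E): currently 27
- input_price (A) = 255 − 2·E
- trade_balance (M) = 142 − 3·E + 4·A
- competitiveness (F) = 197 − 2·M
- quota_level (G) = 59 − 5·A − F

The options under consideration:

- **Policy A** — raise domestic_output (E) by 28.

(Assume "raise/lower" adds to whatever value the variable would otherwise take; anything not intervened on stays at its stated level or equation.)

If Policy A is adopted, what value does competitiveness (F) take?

Policy A (E + 28):
  E = 27 + 28 = 55
  A = 255 − 2·55 = 145
  M = 142 − 3·55 + 4·145 = 557
  F = 197 − 2·557 = -917

-917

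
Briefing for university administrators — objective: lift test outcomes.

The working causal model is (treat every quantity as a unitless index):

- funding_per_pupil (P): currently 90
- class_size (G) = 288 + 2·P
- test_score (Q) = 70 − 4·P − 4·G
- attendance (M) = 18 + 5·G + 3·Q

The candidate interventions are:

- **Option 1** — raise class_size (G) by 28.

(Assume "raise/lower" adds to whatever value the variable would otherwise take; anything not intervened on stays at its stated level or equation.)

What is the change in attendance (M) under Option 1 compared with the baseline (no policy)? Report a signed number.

-196

Baseline:
  P = 90
  G = 288 + 2·90 = 468
  Q = 70 − 4·90 − 4·468 = -2162
  M = 18 + 5·468 + 3·(-2162) = -4128
Option 1 (G + 28):
  P = 90
  G = 288 + 2·90 (+28 from intervention) = 496
  Q = 70 − 4·90 − 4·496 = -2274
  M = 18 + 5·496 + 3·(-2274) = -4324
Change in M: -4324 − (-4128) = -196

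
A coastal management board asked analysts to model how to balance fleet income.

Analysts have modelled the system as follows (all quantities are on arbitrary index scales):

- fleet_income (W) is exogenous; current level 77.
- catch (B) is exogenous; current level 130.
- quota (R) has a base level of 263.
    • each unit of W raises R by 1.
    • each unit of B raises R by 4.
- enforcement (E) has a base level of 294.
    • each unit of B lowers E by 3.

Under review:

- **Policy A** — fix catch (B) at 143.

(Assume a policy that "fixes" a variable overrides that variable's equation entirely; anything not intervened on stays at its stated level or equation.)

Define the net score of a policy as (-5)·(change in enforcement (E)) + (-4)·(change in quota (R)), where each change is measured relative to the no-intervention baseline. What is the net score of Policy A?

Baseline:
  W = 77
  B = 130
  R = 263 + 77 + 4·130 = 860
  E = 294 − 3·130 = -96
Policy A (B := 143):
  W = 77
  B = 143
  R = 263 + 77 + 4·143 = 912
  E = 294 − 3·143 = -135
ΔE = -135 − (-96) = -39; ΔR = 912 − 860 = 52
Score = (-5)·(-39) + (-4)·52 = -13

-13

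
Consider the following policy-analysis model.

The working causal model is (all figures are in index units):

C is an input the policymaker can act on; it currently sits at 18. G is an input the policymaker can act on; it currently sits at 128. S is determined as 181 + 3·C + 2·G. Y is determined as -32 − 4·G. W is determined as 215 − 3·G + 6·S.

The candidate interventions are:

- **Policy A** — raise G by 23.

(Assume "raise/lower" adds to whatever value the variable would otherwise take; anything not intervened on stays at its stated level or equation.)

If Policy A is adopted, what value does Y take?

-636

Policy A (G + 23):
  G = 128 + 23 = 151
  Y = -32 − 4·151 = -636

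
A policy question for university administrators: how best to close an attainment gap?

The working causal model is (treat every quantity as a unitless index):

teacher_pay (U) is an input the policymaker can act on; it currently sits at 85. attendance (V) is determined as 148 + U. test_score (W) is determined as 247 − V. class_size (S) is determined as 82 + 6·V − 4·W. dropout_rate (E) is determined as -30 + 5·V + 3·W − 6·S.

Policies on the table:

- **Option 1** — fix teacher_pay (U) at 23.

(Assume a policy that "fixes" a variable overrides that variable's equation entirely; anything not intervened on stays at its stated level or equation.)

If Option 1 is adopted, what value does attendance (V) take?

Option 1 (U := 23):
  U = 23
  V = 148 + 23 = 171

171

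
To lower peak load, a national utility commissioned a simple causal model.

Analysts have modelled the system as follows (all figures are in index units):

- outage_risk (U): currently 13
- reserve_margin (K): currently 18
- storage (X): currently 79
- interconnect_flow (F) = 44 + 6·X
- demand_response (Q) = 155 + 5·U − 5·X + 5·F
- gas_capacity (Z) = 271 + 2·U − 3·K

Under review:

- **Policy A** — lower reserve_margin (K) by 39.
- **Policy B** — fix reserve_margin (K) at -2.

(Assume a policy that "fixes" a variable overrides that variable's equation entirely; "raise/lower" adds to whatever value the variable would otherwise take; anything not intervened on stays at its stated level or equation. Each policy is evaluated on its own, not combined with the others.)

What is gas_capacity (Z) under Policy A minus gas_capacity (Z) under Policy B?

Policy A (K − 39):
  U = 13
  K = 18 − 39 = -21
  Z = 271 + 2·13 − 3·(-21) = 360
Policy B (K := -2):
  U = 13
  K = -2
  Z = 271 + 2·13 − 3·(-2) = 303
Z: 360 − 303 = 57

57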